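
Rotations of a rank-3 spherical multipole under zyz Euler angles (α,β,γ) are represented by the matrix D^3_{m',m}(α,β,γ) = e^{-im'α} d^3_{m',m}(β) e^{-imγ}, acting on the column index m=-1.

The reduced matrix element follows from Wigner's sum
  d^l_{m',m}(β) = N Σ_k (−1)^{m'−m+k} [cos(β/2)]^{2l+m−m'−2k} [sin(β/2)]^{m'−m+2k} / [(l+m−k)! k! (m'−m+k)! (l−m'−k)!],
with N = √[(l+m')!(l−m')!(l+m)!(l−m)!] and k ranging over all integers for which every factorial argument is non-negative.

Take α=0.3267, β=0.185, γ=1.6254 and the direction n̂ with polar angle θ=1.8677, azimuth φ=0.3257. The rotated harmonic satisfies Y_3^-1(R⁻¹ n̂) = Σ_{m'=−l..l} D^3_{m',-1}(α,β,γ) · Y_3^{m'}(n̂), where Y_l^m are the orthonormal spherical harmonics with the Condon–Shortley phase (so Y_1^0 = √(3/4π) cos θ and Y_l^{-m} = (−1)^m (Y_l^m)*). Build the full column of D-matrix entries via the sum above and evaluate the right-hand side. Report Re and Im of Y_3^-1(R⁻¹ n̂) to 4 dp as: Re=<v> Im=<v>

Need the full column D^3_{m',-1} for m'=−3..3 at α=0.3267, β=0.185, γ=1.6254.
cos(β/2)=0.995725, sin(β/2)=0.092368
d^3_{-3,-1}: single k=2 term ⇒ +0.032482;  D = -0.027925+0.016591i
d^3_{-2,-1}: k∈[1..2] ⇒ +0.285903 -0.004921 = +0.280983;  D = -0.182728+0.213452i
d^3_{-1,-1}: k∈[0..2] ⇒ +0.974622 -0.067095 +0.000433 = +0.907960;  D = -0.337880+0.842750i
d^3_{0,-1}: k∈[0..2] ⇒ -0.313191 +0.008085 -0.000023 = -0.305129;  D = +0.016653-0.304674i
d^3_{1,-1}: k∈[0..2] ⇒ +0.050321 -0.000577 +0.000001 = +0.049745;  D = +0.013369+0.047915i
d^3_{2,-1}: k∈[0..1] ⇒ -0.004921 +0.000021 = -0.004899;  D = -0.002762-0.004047i
d^3_{3,-1}: single k=0 term ⇒ +0.000280;  D = +0.000223+0.000168i
Y_3^{m'}(θ=1.8677,φ=0.3257) and Σ D·Y over m':
  (-0.0279+0.0166i)·(+0.2041-0.3024i)  (-0.1827+0.2135i)·(-0.2174+0.1658i)  (-0.3379+0.8428i)·(-0.1675+0.0566i)  (+0.0167-0.3047i)·(+0.2808+0.0000i)  (+0.0134+0.0479i)·(+0.1675+0.0566i)  (-0.0028-0.0040i)·(-0.2174-0.1658i)  (+0.0002+0.0002i)·(-0.2041-0.3024i)
Y_3^-1(R⁻¹ n̂) = +0.016724-0.300669i

Re=0.0167 Im=-0.3007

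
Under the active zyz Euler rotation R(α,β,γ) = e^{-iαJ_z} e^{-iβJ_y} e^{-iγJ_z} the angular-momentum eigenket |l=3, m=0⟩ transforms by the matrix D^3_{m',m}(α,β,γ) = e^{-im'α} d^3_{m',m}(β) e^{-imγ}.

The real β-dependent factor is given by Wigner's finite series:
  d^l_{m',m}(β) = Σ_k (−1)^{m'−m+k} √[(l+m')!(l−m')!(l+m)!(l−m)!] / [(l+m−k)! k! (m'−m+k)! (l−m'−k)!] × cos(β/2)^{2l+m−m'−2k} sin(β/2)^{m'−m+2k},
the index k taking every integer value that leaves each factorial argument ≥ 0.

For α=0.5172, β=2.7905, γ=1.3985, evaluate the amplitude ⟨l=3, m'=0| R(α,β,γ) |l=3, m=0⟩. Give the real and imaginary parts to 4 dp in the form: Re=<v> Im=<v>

D^3_{0,0}(0.5172,2.7905,1.3985) = e^{-i·0·0.5172}·d^3_{0,0}(2.7905)·e^{-i·0·1.3985}. Compute d first:
With c≡cos(β/2)=0.174646 and s≡sin(β/2)=0.984631, N=[6·6·6·6]^{1/2}=36.000000
The bounds max(0,m−m')=0 and min(l+m,l−m')=3 give 4 terms
  k=0: (−1)^0·36.0000/(36)·0.1746^6·0.9846^0 = +0.000028
  k=1: (−1)^1·36.0000/(4)·0.1746^4·0.9846^2 = -0.008118
  k=2: (−1)^2·36.0000/(4)·0.1746^2·0.9846^4 = +0.258021
  k=3: (−1)^3·36.0000/(36)·0.1746^0·0.9846^6 = -0.911259
d^3_{0,0}(2.7905) = +0.000028 -0.008118 +0.258021 -0.911259 = -0.661327
Attach z-rotation phases: D = e^{-i(0)(0.5172)}·(-0.661327)·e^{-i(0)(1.3985)} = -0.661327+0.000000i

Re=-0.6613 Im=0.0000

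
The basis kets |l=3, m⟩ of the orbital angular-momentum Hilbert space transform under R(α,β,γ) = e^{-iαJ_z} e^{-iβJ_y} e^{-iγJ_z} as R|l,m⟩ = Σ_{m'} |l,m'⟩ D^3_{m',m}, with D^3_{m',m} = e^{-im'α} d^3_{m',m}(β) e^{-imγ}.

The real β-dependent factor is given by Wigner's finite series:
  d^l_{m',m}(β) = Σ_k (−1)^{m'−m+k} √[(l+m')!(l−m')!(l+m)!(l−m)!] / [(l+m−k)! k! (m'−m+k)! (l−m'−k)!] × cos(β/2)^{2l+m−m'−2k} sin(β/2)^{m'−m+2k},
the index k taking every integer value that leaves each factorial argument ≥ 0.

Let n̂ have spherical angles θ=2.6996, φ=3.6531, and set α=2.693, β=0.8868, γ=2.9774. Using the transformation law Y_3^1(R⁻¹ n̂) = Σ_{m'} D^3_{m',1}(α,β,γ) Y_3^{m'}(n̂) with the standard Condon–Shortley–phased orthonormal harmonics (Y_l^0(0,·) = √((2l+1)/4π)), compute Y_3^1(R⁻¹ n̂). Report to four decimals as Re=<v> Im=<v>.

Re=-0.0697 Im=-0.0430

Need the full column D^3_{m',1} for m'=−3..3 at α=2.693, β=0.8868, γ=2.9774.
cos(β/2)=0.903298, sin(β/2)=0.429013
d^3_{-3,1}: single k=4 term ⇒ +0.107051;  D = +0.040621-0.099044i
d^3_{-2,1}: k∈[3..4] ⇒ +0.368074 -0.041513 = +0.326561;  D = -0.242692+0.218501i
d^3_{-1,1}: k∈[2..4] ⇒ +0.735220 -0.221123 +0.006235 = +0.520331;  D = +0.499429-0.145995i
d^3_{0,1}: k∈[1..3] ⇒ +0.893752 -0.604808 +0.045475 = +0.334420;  D = -0.329922-0.054663i
d^3_{1,1}: k∈[0..2] ⇒ +0.543234 -0.980293 +0.165843 = -0.271216;  D = -0.221868-0.155990i
d^3_{2,1}: k∈[0..1] ⇒ -0.815880 +0.368074 = -0.447806;  D = +0.218381+0.390947i
d^3_{3,1}: single k=0 term ⇒ +0.474582;  D = +0.028849+0.473705i
Y_3^{m'}(θ=2.6996,φ=3.6531) and Σ D·Y over m':
  (+0.0406-0.0990i)·(-0.0012+0.0326i)  (-0.2427+0.2185i)·(-0.0880+0.1443i)  (+0.4994-0.1460i)·(-0.3719+0.2088i)  (-0.3299-0.0547i)·(-0.3660+0.0000i)  (-0.2219-0.1560i)·(+0.3719+0.2088i)  (+0.2184+0.3909i)·(-0.0880-0.1443i)  (+0.0288+0.4737i)·(+0.0012+0.0326i)
Y_3^1(R⁻¹ n̂) = -0.069659-0.042990i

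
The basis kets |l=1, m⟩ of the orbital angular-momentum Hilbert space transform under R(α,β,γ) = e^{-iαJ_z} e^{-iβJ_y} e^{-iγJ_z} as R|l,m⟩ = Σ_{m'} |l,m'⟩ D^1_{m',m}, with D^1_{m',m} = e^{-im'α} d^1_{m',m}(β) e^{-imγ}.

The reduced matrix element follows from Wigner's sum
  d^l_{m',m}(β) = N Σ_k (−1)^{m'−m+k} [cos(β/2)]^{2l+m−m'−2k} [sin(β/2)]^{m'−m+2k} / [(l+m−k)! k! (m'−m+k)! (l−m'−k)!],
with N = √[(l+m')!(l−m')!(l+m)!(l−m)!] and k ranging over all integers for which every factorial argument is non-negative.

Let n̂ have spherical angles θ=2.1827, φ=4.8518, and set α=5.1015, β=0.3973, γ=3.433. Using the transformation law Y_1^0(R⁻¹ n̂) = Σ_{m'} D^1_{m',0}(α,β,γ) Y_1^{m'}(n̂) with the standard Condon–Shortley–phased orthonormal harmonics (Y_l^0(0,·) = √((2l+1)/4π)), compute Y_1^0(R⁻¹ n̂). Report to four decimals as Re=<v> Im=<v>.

Re=-0.1089 Im=0.0000

Need the full column D^1_{m',0} for m'=−1..1 at α=5.1015, β=0.3973, γ=3.433.
cos(β/2)=0.980334, sin(β/2)=0.197346
d^1_{-1,0}: single k=1 term ⇒ +0.273601;  D = +0.103795-0.253148i
d^1_{0,0}: k∈[0..1] ⇒ +0.961055 -0.038945 = +0.922109;  D = +0.922109+0.000000i
d^1_{1,0}: single k=0 term ⇒ -0.273601;  D = -0.103795-0.253148i
Y_1^{m'}(θ=2.1827,φ=4.8518) and Σ D·Y over m':
  (+0.1038-0.2531i)·(+0.0393+0.2801i)  (+0.9221+0.0000i)·(-0.2807+0.0000i)  (-0.1038-0.2531i)·(-0.0393+0.2801i)
Y_1^0(R⁻¹ n̂) = -0.108852+0.000000i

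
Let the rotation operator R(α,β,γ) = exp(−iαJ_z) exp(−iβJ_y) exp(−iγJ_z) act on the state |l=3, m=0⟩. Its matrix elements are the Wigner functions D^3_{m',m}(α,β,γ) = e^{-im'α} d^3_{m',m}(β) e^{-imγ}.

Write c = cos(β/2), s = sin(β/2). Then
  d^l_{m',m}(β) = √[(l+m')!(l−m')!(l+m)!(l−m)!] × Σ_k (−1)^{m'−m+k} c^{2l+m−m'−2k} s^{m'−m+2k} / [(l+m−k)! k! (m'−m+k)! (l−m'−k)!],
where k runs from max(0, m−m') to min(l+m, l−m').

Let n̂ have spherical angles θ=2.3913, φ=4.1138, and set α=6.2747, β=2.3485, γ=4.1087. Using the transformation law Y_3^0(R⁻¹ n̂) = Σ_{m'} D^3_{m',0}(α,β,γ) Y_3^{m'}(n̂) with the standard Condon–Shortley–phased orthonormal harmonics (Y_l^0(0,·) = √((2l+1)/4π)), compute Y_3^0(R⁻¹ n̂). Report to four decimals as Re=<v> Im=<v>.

Re=-0.2452 Im=0.0000

Need the full column D^3_{m',0} for m'=−3..3 at α=6.2747, β=2.3485, γ=4.1087.
cos(β/2)=0.386235, sin(β/2)=0.922400
d^3_{-3,0}: single k=3 term ⇒ +0.202222;  D = +0.202156-0.005147i
d^3_{-2,0}: k∈[2..3] ⇒ +0.103707 -0.591482 = -0.487776;  D = -0.487706+0.008277i
d^3_{-1,0}: k∈[1..3] ⇒ +0.027464 -0.469921 +0.893387 = +0.450930;  D = +0.450914-0.003826i
d^3_{0,0}: k∈[0..3] ⇒ +0.003320 -0.170407 +0.971905 -0.615910 = +0.188908;  D = +0.188908+0.000000i
d^3_{1,0}: k∈[0..2] ⇒ -0.027464 +0.469921 -0.893387 = -0.450930;  D = -0.450914-0.003826i
d^3_{2,0}: k∈[0..1] ⇒ +0.103707 -0.591482 = -0.487776;  D = -0.487706-0.008277i
d^3_{3,0}: single k=0 term ⇒ -0.202222;  D = -0.202156-0.005147i
Y_3^{m'}(θ=2.3913,φ=4.1138) and Σ D·Y over m':
  (+0.2022-0.0051i)·(+0.1289+0.0295i)  (-0.4877+0.0083i)·(+0.1269+0.3236i)  (+0.4509-0.0038i)·(-0.2080+0.3050i)  (+0.1889+0.0000i)·(+0.0886+0.0000i)  (-0.4509-0.0038i)·(+0.2080+0.3050i)  (-0.4877-0.0083i)·(+0.1269-0.3236i)  (-0.2022-0.0051i)·(-0.1289+0.0295i)
Y_3^0(R⁻¹ n̂) = -0.245195-0.000000i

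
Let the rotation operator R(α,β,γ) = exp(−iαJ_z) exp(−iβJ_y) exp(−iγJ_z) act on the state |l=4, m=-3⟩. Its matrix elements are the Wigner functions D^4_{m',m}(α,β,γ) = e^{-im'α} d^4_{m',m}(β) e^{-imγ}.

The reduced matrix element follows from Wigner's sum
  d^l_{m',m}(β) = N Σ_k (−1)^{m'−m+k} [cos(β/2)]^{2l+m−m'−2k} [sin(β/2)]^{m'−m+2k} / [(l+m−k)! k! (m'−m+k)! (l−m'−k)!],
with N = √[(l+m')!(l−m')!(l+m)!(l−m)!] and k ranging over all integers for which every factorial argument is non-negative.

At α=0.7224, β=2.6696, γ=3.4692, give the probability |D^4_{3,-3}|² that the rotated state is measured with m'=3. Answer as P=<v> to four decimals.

First d^4_{3,-3}(β=2.6696), then the phase factors e^{-i(3)α} and e^{-i(-3)γ}:
With c≡cos(β/2)=0.233812 and s≡sin(β/2)=0.972282, N=[5040·1·1·5040]^{1/2}=5040.000000
k: max(0,(-3)−(3))=0 … min(4+(-3),4−(3))=1
  k=0: (−1)^6·5040.0000/(720)·0.2338^2·0.9723^6 = +0.323284
  k=1: (−1)^7·5040.0000/(5040)·0.2338^0·0.9723^8 = -0.798615
d^4_{3,-3}(2.6696) = +0.323284 -0.798615 = -0.475331
|D^4_{3,-3}|² = |d^4_{3,-3}(β)|² = (-0.475331)² = 0.225940 (the z-rotation phases have unit modulus)

P=0.2259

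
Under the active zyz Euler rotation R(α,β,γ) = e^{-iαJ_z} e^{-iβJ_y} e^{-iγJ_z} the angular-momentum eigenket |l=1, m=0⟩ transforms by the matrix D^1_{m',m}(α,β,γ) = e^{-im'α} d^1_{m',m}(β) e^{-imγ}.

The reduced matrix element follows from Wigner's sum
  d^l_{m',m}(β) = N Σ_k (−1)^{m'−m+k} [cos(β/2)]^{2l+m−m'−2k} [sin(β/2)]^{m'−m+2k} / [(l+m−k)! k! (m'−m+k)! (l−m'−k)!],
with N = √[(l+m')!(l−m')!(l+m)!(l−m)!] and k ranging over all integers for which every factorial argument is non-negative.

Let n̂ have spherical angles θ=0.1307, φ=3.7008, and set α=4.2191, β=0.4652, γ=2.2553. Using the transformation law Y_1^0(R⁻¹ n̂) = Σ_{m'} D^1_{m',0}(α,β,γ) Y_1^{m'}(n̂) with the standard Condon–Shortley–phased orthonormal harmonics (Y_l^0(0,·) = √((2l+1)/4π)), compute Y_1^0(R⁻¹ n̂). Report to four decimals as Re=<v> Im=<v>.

Re=0.4578 Im=0.0000

Need the full column D^1_{m',0} for m'=−1..1 at α=4.2191, β=0.4652, γ=2.2553.
cos(β/2)=0.973070, sin(β/2)=0.230508
d^1_{-1,0}: single k=1 term ⇒ +0.317209;  D = -0.150207-0.279392i
d^1_{0,0}: k∈[0..1] ⇒ +0.946866 -0.053134 = +0.893732;  D = +0.893732+0.000000i
d^1_{1,0}: single k=0 term ⇒ -0.317209;  D = +0.150207-0.279392i
Y_1^{m'}(θ=0.1307,φ=3.7008) and Σ D·Y over m':
  (-0.1502-0.2794i)·(-0.0382+0.0239i)  (+0.8937+0.0000i)·(+0.4844+0.0000i)  (+0.1502-0.2794i)·(+0.0382+0.0239i)
Y_1^0(R⁻¹ n̂) = +0.457770+0.000000i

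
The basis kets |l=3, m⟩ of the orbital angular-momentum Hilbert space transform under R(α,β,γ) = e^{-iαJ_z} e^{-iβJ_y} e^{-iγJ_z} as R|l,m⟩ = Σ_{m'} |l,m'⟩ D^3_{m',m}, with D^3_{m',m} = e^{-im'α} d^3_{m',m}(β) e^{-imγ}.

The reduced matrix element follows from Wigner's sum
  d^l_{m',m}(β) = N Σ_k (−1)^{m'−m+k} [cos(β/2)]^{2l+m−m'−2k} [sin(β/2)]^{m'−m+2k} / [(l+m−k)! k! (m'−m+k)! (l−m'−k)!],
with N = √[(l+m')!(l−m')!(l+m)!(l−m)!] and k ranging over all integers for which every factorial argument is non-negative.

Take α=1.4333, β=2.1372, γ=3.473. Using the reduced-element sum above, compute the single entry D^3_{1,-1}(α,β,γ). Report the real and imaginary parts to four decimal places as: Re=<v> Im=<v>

D^3_{1,-1}(1.4333,2.1372,3.473) = e^{-i·1·1.4333}·d^3_{1,-1}(2.1372)·e^{-i·-1·3.473}. Compute d first:
c=cos(2.1372/2)=0.481352, s=sin(2.1372/2)=0.876527; N=√[24·2·2·24]=48.000000
k: max(0,(-1)−(1))=0 … min(3+(-1),3−(1))=2
  k=0: (−1)^2·48.0000/(8)·0.4814^4·0.8765^2 = +0.247476
  k=1: (−1)^3·48.0000/(6)·0.4814^2·0.8765^4 = -1.094151
  k=2: (−1)^4·48.0000/(48)·0.4814^0·0.8765^6 = +0.453517
d^3_{1,-1}(2.1372) = +0.247476 -1.094151 +0.453517 = -0.393159
Phases: e^{-i·(1)·1.4333}=+0.137064-0.990562i, e^{-i·(-1)·3.473}=-0.945585-0.325374i ⇒ D=+0.177672-0.350723i

Re=0.1777 Im=-0.3507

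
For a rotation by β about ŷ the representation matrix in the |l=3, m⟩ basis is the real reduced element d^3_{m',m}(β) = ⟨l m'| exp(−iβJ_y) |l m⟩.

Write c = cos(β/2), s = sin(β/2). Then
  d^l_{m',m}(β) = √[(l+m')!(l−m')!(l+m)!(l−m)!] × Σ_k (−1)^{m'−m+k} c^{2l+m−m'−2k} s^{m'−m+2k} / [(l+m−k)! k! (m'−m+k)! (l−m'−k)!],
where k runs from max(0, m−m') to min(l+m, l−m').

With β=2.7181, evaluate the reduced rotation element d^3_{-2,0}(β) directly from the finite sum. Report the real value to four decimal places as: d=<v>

d^3_{-2,0}(β=2.7181) via Wigner's sum:
Half-angle: c=0.210168, s=0.977665. N=√(1·120·6·6)=65.726707
k∈{2,3} keeps every argument non-negative
  k=2: (−1)^0·65.7267/(12)·0.2102^4·0.9777^2 = +0.010214
  k=3: (−1)^1·65.7267/(12)·0.2102^2·0.9777^4 = -0.221031
d^3_{-2,0}(2.7181) = +0.010214 -0.221031 = -0.210817

d=-0.2108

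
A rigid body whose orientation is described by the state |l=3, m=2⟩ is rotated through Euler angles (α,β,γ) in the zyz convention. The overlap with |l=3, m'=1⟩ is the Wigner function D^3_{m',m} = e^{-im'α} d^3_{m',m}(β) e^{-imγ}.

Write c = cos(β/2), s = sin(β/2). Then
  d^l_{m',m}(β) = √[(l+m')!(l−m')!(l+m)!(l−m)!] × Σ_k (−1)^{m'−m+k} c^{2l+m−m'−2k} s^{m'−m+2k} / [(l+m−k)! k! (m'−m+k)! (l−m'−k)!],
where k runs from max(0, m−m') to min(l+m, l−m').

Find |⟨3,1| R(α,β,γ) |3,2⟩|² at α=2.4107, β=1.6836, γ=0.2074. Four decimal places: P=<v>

P=0.2174

D^3_{1,2}(2.4107,1.6836,0.2074) = e^{-i·1·2.4107}·d^3_{1,2}(1.6836)·e^{-i·2·0.2074}. Compute d first:
c=cos(1.6836/2)=0.666121, s=sin(1.6836/2)=0.745843; N=√[24·2·120·1]=75.894664
k∈{1,2} keeps every argument non-negative
  k=1: (−1)^0·75.8947/(24)·0.6661^5·0.7458^1 = +0.309325
  k=2: (−1)^1·75.8947/(12)·0.6661^3·0.7458^3 = -0.775591
d^3_{1,2}(1.6836) = +0.309325 -0.775591 = -0.466267
|D^3_{1,2}|² = |d^3_{1,2}(β)|² = (-0.466267)² = 0.217405 (the z-rotation phases have unit modulus)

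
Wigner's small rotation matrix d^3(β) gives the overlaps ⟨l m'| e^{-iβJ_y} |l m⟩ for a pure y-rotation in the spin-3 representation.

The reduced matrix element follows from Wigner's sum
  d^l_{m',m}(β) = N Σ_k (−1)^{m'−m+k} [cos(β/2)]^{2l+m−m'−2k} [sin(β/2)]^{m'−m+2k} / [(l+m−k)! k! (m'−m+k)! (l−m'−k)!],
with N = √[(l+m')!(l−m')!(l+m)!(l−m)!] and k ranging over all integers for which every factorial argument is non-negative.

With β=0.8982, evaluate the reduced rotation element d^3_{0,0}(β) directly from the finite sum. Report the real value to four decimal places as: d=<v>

d=-0.3300

d^3_{0,0}(β=0.8982) via Wigner's sum:
With c≡cos(β/2)=0.900838 and s≡sin(β/2)=0.434155, N=[6·6·6·6]^{1/2}=36.000000
k∈{0,1,2,3} keeps every argument non-negative
  k=0: (−1)^0·36.0000/(36)·0.9008^6·0.4342^0 = +0.534418
  k=1: (−1)^1·36.0000/(4)·0.9008^4·0.4342^2 = -1.117170
  k=2: (−1)^2·36.0000/(4)·0.9008^2·0.4342^4 = +0.259487
  k=3: (−1)^3·36.0000/(36)·0.9008^0·0.4342^6 = -0.006697
d^3_{0,0}(0.8982) = +0.534418 -1.117170 +0.259487 -0.006697 = -0.329962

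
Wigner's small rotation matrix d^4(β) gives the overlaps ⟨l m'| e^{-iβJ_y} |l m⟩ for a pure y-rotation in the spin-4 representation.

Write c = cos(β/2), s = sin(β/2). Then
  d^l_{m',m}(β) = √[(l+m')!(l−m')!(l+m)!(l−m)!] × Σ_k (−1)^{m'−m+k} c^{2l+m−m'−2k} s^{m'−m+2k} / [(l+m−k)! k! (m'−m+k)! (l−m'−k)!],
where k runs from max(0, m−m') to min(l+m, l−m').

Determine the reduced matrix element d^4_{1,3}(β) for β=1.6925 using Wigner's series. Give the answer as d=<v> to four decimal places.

d^4_{1,3}(β=1.6925) via Wigner's sum:
Half-angle: c=0.662796, s=0.748800. N=√(120·6·5040·1)=1904.940944
Admissible k: 2..3 (factorial args all ≥0)
  k=2: (−1)^0·1904.9409/(240)·0.6628^6·0.7488^2 = +0.377295
  k=3: (−1)^1·1904.9409/(144)·0.6628^4·0.7488^4 = -0.802605
d^4_{1,3}(1.6925) = +0.377295 -0.802605 = -0.425310

d=-0.4253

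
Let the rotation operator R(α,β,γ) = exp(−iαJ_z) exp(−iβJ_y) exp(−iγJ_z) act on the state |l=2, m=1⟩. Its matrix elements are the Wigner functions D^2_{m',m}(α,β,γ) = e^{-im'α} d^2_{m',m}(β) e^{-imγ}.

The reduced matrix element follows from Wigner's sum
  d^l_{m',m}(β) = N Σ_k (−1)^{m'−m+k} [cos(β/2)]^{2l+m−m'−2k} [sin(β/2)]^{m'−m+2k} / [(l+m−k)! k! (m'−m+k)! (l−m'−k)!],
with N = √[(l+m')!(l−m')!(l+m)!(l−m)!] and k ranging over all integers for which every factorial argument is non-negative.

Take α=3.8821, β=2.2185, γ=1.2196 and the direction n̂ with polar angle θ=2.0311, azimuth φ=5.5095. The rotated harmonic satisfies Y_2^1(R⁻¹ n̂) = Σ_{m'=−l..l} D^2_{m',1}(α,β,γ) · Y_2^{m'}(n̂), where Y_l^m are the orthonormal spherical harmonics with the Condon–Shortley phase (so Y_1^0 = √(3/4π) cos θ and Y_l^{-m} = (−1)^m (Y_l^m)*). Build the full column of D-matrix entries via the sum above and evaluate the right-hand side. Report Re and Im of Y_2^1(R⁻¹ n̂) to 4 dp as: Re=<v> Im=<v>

Re=-0.1710 Im=0.0094

Need the full column D^2_{m',1} for m'=−2..2 at α=3.8821, β=2.2185, γ=1.2196.
cos(β/2)=0.445333, sin(β/2)=0.895365
d^2_{-2,1}: single k=3 term ⇒ +0.639316;  D = +0.617595+0.165229i
d^2_{-1,1}: k∈[2..3] ⇒ +0.476970 -0.642688 = -0.165718;  D = +0.147060-0.076392i
d^2_{0,1}: k∈[1..2] ⇒ +0.193701 -0.782998 = -0.589298;  D = -0.202731+0.553328i
d^2_{1,1}: k∈[0..1] ⇒ +0.039331 -0.476970 = -0.437639;  D = -0.166106-0.404891i
d^2_{2,1}: single k=0 term ⇒ -0.158156;  D = +0.143026+0.067505i
Y_2^{m'}(θ=2.0311,φ=5.5095) and Σ D·Y over m':
  (+0.6176+0.1652i)·(+0.0073+0.3100i)  (+0.1471-0.0764i)·(-0.2199-0.2148i)  (-0.2027+0.5533i)·(-0.1287+0.0000i)  (-0.1661-0.4049i)·(+0.2199-0.2148i)  (+0.1430+0.0675i)·(+0.0073-0.3100i)
Y_2^1(R⁻¹ n̂) = -0.170960+0.009429i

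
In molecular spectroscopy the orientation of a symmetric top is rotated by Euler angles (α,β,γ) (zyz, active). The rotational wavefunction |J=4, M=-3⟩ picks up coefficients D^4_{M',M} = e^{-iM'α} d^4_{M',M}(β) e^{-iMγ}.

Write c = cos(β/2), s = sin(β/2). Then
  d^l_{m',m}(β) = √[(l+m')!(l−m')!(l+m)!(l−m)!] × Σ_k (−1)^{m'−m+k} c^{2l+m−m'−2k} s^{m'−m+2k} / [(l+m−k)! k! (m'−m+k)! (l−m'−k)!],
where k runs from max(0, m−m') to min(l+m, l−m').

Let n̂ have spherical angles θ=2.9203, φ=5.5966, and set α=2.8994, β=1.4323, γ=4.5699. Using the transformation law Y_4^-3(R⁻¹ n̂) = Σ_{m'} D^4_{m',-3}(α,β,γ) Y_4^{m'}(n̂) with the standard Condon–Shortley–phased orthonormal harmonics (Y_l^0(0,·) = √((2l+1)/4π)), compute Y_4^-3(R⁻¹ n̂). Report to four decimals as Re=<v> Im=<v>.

Re=-0.2316 Im=-0.2599

Need the full column D^4_{m',-3} for m'=−4..4 at α=2.8994, β=1.4323, γ=4.5699.
cos(β/2)=0.754339, sin(β/2)=0.656485
d^4_{-4,-3}: single k=1 term ⇒ +0.258069;  D = +0.254147+0.044820i
d^4_{-3,-3}: k∈[0..1] ⇒ +0.104841 -0.555836 = -0.450995;  D = +0.412394+0.182559i
d^4_{-2,-3}: k∈[0..1] ⇒ -0.341393 +0.775698 = +0.434305;  D = +0.343379+0.265917i
d^4_{-1,-3}: k∈[0..1] ⇒ +0.630259 -0.795582 = -0.165323;  D = +0.102619+0.129619i
d^4_{0,-3}: k∈[0..1] ⇒ -0.817657 +0.619282 = -0.198375;  D = -0.082240-0.180525i
d^4_{1,-3}: k∈[0..1] ⇒ +0.795582 -0.361537 = +0.434044;  D = -0.079958-0.426616i
d^4_{2,-3}: k∈[0..1] ⇒ -0.587503 +0.148322 = -0.439180;  D = +0.024984-0.438469i
d^4_{3,-3}: k∈[0..1] ⇒ +0.318846 -0.034499 = +0.284348;  D = +0.083789-0.271722i
d^4_{4,-3}: single k=0 term ⇒ -0.112121;  D = +0.057771-0.096092i
Y_4^{m'}(θ=2.9203,φ=5.5966) and Σ D·Y over m':
  (+0.2541+0.0448i)·(-0.0009+0.0004i)  (+0.4124+0.1826i)·(+0.0061-0.0114i)  (+0.3434+0.2659i)·(+0.0179+0.0895i)  (+0.1026+0.1296i)·(-0.2870-0.2352i)  (-0.0822-0.1805i)·(+0.6510+0.0000i)  (-0.0800-0.4266i)·(+0.2870-0.2352i)  (+0.0250-0.4385i)·(+0.0179-0.0895i)  (+0.0838-0.2717i)·(-0.0061-0.0114i)  (+0.0578-0.0961i)·(-0.0009-0.0004i)
Y_4^-3(R⁻¹ n̂) = -0.231602-0.259862i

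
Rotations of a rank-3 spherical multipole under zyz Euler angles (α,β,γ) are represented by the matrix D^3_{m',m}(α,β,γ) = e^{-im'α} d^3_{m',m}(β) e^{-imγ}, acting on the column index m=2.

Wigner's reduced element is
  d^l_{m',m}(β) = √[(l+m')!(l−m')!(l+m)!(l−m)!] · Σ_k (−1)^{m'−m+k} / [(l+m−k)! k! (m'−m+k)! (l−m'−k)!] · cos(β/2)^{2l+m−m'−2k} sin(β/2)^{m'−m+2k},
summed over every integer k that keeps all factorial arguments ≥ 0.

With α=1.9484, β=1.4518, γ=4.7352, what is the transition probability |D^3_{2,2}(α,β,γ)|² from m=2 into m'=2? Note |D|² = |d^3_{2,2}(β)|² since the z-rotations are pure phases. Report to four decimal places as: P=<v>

P=0.2645

First d^3_{2,2}(β=1.4518), then the phase factors e^{-i(2)α} and e^{-i(2)γ}:
c=cos(1.4518/2)=0.747902, s=sin(1.4518/2)=0.663809; N=√[120·1·120·1]=120.000000
The bounds max(0,m−m')=0 and min(l+m,l−m')=1 give 2 terms
  k=0: (−1)^0·120.0000/(120)·0.7479^6·0.6638^0 = +0.175013
  k=1: (−1)^1·120.0000/(24)·0.7479^4·0.6638^2 = -0.689343
d^3_{2,2}(1.4518) = +0.175013 -0.689343 = -0.514331
|D^3_{2,2}|² = |d^3_{2,2}(β)|² = (-0.514331)² = 0.264536 (the z-rotation phases have unit modulus)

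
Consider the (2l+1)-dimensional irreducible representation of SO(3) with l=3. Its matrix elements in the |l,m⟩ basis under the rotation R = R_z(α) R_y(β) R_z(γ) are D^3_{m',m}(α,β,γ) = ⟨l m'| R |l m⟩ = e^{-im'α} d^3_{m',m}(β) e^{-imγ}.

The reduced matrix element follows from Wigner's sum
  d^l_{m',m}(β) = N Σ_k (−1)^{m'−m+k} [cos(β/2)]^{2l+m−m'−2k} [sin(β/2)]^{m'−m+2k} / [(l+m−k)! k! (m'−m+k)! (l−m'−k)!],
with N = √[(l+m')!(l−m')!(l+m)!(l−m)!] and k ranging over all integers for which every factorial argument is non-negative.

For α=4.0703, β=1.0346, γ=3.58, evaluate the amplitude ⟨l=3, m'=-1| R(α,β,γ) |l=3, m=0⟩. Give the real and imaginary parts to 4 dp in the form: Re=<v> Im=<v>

Re=-0.0680 Im=-0.0909

D^3_{-1,0}(4.0703,1.0346,3.58) = e^{-i·-1·4.0703}·d^3_{-1,0}(1.0346)·e^{-i·0·3.58}. Compute d first:
c=cos(1.0346/2)=0.869158, s=sin(1.0346/2)=0.494535; N=√[2·24·6·6]=41.569219
k: max(0,(0)−(-1))=1 … min(3+(0),3−(-1))=3
  k=1: (−1)^0·41.5692/(12)·0.8692^5·0.4945^1 = +0.849729
  k=2: (−1)^1·41.5692/(4)·0.8692^3·0.4945^3 = -0.825276
  k=3: (−1)^2·41.5692/(12)·0.8692^1·0.4945^5 = +0.089058
d^3_{-1,0}(1.0346) = +0.849729 -0.825276 +0.089058 = +0.113512
Attach z-rotation phases: D = e^{-i(-1)(4.0703)}·(+0.113512)·e^{-i(0)(3.58)} = -0.067979-0.090905i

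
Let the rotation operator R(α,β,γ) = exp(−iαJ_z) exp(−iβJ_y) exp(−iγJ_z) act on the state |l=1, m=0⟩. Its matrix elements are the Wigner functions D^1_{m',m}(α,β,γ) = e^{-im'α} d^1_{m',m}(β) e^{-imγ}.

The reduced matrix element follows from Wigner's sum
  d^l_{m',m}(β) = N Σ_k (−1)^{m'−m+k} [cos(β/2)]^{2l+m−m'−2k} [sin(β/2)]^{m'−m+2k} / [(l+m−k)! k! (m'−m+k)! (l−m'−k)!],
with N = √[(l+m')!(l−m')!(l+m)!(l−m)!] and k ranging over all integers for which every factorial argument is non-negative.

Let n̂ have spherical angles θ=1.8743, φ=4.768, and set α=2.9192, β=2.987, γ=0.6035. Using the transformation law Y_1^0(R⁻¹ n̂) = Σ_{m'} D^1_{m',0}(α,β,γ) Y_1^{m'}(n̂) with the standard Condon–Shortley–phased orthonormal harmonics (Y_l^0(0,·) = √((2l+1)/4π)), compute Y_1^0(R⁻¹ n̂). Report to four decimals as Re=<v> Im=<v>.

Re=0.1246 Im=0.0000

Need the full column D^1_{m',0} for m'=−1..1 at α=2.9192, β=2.987, γ=0.6035.
cos(β/2)=0.077219, sin(β/2)=0.997014
d^1_{-1,0}: single k=1 term ⇒ +0.108879;  D = -0.106197+0.024015i
d^1_{0,0}: k∈[0..1] ⇒ +0.005963 -0.994037 = -0.988074;  D = -0.988074+0.000000i
d^1_{1,0}: single k=0 term ⇒ -0.108879;  D = +0.106197+0.024015i
Y_1^{m'}(θ=1.8743,φ=4.768) and Σ D·Y over m':
  (-0.1062+0.0240i)·(+0.0183+0.3292i)  (-0.9881+0.0000i)·(-0.1460+0.0000i)  (+0.1062+0.0240i)·(-0.0183+0.3292i)
Y_1^0(R⁻¹ n̂) = +0.124582+0.000000i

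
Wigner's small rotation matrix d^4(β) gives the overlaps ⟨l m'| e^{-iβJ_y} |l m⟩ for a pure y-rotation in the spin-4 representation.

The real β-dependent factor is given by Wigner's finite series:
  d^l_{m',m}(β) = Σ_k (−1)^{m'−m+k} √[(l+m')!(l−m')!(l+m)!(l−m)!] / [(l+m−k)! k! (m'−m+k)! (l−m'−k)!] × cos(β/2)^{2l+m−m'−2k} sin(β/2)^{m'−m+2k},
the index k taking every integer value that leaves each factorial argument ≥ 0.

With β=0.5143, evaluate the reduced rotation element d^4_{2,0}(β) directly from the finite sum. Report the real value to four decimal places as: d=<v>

d^4_{2,0}(β=0.5143) via Wigner's sum:
With c≡cos(β/2)=0.967119 and s≡sin(β/2)=0.254325, N=[720·2·24·24]^{1/2}=910.735966
Admissible k: 0..2 (factorial args all ≥0)
  k=0: (−1)^2·910.7360/(96)·0.9671^6·0.2543^2 = +0.502087
  k=1: (−1)^3·910.7360/(36)·0.9671^4·0.2543^4 = -0.092591
  k=2: (−1)^4·910.7360/(96)·0.9671^2·0.2543^6 = +0.002401
d^4_{2,0}(0.5143) = +0.502087 -0.092591 +0.002401 = +0.411898

d=0.4119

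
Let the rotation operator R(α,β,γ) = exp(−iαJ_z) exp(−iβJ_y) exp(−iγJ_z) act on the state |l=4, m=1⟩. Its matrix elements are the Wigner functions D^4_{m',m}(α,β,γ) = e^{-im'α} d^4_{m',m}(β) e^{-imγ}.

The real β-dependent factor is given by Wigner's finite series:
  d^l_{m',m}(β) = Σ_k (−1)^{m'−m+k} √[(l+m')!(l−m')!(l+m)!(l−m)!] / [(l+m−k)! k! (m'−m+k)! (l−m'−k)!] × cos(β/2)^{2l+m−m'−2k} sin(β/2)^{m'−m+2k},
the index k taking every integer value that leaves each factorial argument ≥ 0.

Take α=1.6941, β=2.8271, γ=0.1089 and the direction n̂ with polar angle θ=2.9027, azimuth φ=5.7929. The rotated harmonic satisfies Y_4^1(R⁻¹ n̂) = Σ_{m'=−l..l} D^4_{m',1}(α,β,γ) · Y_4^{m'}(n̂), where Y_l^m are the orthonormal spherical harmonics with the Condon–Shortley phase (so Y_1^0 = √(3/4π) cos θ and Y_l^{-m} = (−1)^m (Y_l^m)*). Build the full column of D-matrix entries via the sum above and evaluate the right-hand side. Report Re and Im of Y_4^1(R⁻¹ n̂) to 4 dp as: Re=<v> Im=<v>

Need the full column D^4_{m',1} for m'=−4..4 at α=1.6941, β=2.8271, γ=0.1089.
cos(β/2)=0.156599, sin(β/2)=0.987662
d^4_{-4,1}: single k=5 term ⇒ +0.027009;  D = +0.025039+0.010126i
d^4_{-3,1}: k∈[4..5] ⇒ +0.007570 -0.180676 = -0.173105;  D = -0.044671+0.167242i
d^4_{-2,1}: k∈[3..5] ⇒ +0.001283 -0.076563 +0.609095 = +0.533815;  D = -0.528762-0.073278i
d^4_{-1,1}: k∈[2..5] ⇒ +0.000144 -0.017168 +0.341445 -0.905457 = -0.581036;  D = +0.008369-0.580975i
d^4_{0,1}: k∈[1..4] ⇒ +0.000010 -0.002435 +0.096845 -0.642042 = -0.547622;  D = -0.544378+0.059518i
d^4_{1,1}: k∈[0..3] ⇒ +0.000000 -0.000216 +0.017168 -0.227630 = -0.210678;  D = +0.048482+0.205023i
d^4_{2,1}: k∈[0..2] ⇒ -0.000010 +0.001925 -0.051042 = -0.049127;  D = +0.046055-0.017099i
d^4_{3,1}: k∈[0..1] ⇒ +0.000114 -0.007570 = -0.007456;  D = -0.003435-0.006618i
d^4_{4,1}: single k=0 term ⇒ -0.000679;  D = -0.000560+0.000385i
Y_4^{m'}(θ=2.9027,φ=5.7929) and Σ D·Y over m':
  (+0.0250+0.0101i)·(-0.0005+0.0013i)  (-0.0447+0.1672i)·(-0.0016-0.0160i)  (-0.5288-0.0733i)·(+0.0585+0.0873i)  (+0.0084-0.5810i)·(-0.3462-0.1848i)  (-0.5444+0.0595i)·(+0.6210+0.0000i)  (+0.0485+0.2050i)·(+0.3462-0.1848i)  (+0.0461-0.0171i)·(+0.0585-0.0873i)  (-0.0034-0.0066i)·(+0.0016-0.0160i)  (-0.0006+0.0004i)·(-0.0005-0.0013i)
Y_4^1(R⁻¹ n̂) = -0.414325+0.243640i

Re=-0.4143 Im=0.2436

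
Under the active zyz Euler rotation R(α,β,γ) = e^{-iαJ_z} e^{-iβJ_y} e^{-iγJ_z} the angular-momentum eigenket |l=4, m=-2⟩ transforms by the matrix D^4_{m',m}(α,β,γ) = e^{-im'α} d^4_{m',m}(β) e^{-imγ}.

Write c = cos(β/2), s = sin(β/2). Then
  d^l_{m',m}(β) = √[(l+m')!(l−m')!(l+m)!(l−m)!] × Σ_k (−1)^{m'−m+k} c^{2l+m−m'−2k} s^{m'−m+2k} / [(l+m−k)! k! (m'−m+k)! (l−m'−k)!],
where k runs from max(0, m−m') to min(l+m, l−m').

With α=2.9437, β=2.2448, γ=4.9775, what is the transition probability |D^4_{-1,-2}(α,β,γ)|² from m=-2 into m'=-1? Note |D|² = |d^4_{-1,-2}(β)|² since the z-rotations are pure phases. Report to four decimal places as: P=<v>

First d^4_{-1,-2}(β=2.2448), then the phase factors e^{-i(-1)α} and e^{-i(-2)γ}:
With c≡cos(β/2)=0.433521 and s≡sin(β/2)=0.901143, N=[6·120·2·720]^{1/2}=1018.233765
Admissible k: 0..2 (factorial args all ≥0)
  k=0: (−1)^1·1018.2338/(240)·0.4335^7·0.9011^1 = -0.011003
  k=1: (−1)^2·1018.2338/(48)·0.4335^5·0.9011^3 = +0.237705
  k=2: (−1)^3·1018.2338/(72)·0.4335^3·0.9011^5 = -0.684723
d^4_{-1,-2}(2.2448) = -0.011003 +0.237705 -0.684723 = -0.458021
|D^4_{-1,-2}|² = |d^4_{-1,-2}(β)|² = (-0.458021)² = 0.209783 (the z-rotation phases have unit modulus)

P=0.2098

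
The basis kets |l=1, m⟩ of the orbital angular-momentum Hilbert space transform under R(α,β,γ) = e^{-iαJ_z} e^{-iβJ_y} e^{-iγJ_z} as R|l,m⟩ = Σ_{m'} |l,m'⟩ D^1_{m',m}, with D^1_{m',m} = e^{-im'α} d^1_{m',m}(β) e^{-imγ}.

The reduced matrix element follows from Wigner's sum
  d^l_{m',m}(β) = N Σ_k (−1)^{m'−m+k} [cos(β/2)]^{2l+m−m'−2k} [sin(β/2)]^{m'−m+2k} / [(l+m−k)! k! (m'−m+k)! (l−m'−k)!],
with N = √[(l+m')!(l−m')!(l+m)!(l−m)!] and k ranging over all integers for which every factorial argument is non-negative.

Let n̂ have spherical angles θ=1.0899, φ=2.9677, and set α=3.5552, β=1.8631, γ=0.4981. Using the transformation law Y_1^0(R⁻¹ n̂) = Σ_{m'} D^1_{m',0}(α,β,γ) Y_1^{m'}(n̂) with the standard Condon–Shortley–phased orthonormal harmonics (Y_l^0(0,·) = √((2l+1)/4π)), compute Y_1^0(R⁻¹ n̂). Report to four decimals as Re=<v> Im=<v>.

Need the full column D^1_{m',0} for m'=−1..1 at α=3.5552, β=1.8631, γ=0.4981.
cos(β/2)=0.596591, sin(β/2)=0.802546
d^1_{-1,0}: single k=1 term ⇒ +0.677113;  D = -0.620017-0.272142i
d^1_{0,0}: k∈[0..1] ⇒ +0.355921 -0.644079 = -0.288159;  D = -0.288159+0.000000i
d^1_{1,0}: single k=0 term ⇒ -0.677113;  D = +0.620017-0.272142i
Y_1^{m'}(θ=1.0899,φ=2.9677) and Σ D·Y over m':
  (-0.6200-0.2721i)·(-0.3017-0.0530i)  (-0.2882+0.0000i)·(+0.2260+0.0000i)  (+0.6200-0.2721i)·(+0.3017-0.0530i)
Y_1^0(R⁻¹ n̂) = +0.280131+0.000000i

Re=0.2801 Im=0.0000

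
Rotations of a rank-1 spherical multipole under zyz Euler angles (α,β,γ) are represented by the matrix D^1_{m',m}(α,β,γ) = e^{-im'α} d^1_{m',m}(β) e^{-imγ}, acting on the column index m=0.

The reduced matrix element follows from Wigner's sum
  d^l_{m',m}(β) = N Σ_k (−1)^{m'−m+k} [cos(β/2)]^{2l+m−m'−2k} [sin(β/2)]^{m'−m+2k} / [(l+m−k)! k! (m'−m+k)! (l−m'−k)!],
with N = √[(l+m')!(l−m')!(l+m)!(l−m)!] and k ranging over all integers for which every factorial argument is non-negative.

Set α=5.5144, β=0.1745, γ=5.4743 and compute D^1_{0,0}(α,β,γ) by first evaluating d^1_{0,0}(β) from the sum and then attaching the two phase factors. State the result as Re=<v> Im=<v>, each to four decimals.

Split into d^1_{0,0}(β=0.1745) × two z-phases.
c=cos(0.1745/2)=0.996196, s=sin(0.1745/2)=0.087139; N=√[1·1·1·1]=1.000000
k∈{0,1} keeps every argument non-negative
  k=0: (−1)^0·1.0000/(1)·0.9962^2·0.0871^0 = +0.992407
  k=1: (−1)^1·1.0000/(1)·0.9962^0·0.0871^2 = -0.007593
d^1_{0,0}(0.1745) = +0.992407 -0.007593 = +0.984813
D = (+1.000000+0.000000i)·(+0.984813)·(+1.000000+0.000000i) = +0.984813+0.000000i

Re=0.9848 Im=0.0000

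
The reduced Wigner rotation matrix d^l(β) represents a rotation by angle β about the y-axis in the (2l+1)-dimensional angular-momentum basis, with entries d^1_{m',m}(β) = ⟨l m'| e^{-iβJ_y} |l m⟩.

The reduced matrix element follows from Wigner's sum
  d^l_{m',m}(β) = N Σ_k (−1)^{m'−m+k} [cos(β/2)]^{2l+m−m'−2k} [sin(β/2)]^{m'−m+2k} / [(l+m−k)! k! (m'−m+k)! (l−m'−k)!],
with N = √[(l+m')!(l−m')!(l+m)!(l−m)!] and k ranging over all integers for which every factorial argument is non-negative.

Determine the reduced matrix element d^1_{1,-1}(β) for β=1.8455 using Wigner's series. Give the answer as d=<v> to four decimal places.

d=0.6356

d^1_{1,-1}(β=1.8455) via Wigner's sum:
With c≡cos(β/2)=0.603630 and s≡sin(β/2)=0.797265, N=[2·1·1·2]^{1/2}=2.000000
Admissible k: 0..0 (factorial args all ≥0)
  k=0: (−1)^2·2.0000/(2)·0.6036^0·0.7973^2 = +0.635631
d^1_{1,-1}(1.8455) = +0.635631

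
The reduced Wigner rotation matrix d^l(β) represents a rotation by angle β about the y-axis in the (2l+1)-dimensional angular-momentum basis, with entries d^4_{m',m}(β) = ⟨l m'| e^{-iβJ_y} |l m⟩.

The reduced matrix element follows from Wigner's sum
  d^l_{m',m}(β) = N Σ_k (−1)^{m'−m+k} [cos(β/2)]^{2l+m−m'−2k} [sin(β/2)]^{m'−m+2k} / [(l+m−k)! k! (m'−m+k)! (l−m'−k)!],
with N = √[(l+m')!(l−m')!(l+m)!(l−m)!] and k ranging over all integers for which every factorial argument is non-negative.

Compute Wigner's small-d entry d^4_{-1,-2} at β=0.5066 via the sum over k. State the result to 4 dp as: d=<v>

d^4_{-1,-2}(β=0.5066) via Wigner's sum:
c=cos(0.5066/2)=0.968091, s=sin(0.5066/2)=0.250600; N=√[6·120·2·720]=1018.233765
k∈{0,1,2} keeps every argument non-negative
  k=0: (−1)^1·1018.2338/(240)·0.9681^7·0.2506^1 = -0.847285
  k=1: (−1)^2·1018.2338/(48)·0.9681^5·0.2506^3 = +0.283877
  k=2: (−1)^3·1018.2338/(72)·0.9681^3·0.2506^5 = -0.012681
d^4_{-1,-2}(0.5066) = -0.847285 +0.283877 -0.012681 = -0.576090

d=-0.5761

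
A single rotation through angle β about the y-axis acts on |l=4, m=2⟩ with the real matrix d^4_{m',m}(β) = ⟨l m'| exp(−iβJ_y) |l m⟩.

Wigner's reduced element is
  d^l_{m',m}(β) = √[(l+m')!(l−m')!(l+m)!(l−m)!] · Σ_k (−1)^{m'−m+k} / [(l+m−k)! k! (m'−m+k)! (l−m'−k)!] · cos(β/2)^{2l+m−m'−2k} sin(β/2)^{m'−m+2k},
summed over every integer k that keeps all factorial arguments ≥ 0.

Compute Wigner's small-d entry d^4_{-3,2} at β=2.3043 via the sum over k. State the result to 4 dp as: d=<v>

d^4_{-3,2}(β=2.3043) via Wigner's sum:
c=cos(2.3043/2)=0.406524, s=sin(2.3043/2)=0.913640; N=√[1·5040·720·2]=2693.993318
k: max(0,(2)−(-3))=5 … min(4+(2),4−(-3))=6
  k=5: (−1)^0·2693.9933/(240)·0.4065^3·0.9136^5 = +0.480087
  k=6: (−1)^1·2693.9933/(720)·0.4065^1·0.9136^7 = -0.808307
d^4_{-3,2}(2.3043) = +0.480087 -0.808307 = -0.328220

d=-0.3282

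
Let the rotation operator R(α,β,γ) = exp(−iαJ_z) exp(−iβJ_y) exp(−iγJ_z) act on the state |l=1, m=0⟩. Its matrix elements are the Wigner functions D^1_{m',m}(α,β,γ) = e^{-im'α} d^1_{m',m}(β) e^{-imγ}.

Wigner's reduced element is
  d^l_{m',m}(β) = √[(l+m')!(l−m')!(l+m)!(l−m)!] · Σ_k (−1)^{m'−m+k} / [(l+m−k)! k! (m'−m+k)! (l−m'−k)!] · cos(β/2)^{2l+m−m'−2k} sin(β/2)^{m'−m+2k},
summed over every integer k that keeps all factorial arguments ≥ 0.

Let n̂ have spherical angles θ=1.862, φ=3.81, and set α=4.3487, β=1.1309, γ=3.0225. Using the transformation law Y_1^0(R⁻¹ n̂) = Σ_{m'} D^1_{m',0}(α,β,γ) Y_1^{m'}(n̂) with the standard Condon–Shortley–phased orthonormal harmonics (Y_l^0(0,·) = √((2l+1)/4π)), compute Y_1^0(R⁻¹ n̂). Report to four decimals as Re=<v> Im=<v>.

Re=0.3038 Im=0.0000

Need the full column D^1_{m',0} for m'=−1..1 at α=4.3487, β=1.1309, γ=3.0225.
cos(β/2)=0.844348, sin(β/2)=0.535796
d^1_{-1,0}: single k=1 term ⇒ +0.639787;  D = -0.227588-0.597939i
d^1_{0,0}: k∈[0..1] ⇒ +0.712923 -0.287077 = +0.425846;  D = +0.425846+0.000000i
d^1_{1,0}: single k=0 term ⇒ -0.639787;  D = +0.227588-0.597939i
Y_1^{m'}(θ=1.862,φ=3.81) and Σ D·Y over m':
  (-0.2276-0.5979i)·(-0.2597+0.2051i)  (+0.4258+0.0000i)·(-0.1403+0.0000i)  (+0.2276-0.5979i)·(+0.2597+0.2051i)
Y_1^0(R⁻¹ n̂) = +0.303762+0.000000i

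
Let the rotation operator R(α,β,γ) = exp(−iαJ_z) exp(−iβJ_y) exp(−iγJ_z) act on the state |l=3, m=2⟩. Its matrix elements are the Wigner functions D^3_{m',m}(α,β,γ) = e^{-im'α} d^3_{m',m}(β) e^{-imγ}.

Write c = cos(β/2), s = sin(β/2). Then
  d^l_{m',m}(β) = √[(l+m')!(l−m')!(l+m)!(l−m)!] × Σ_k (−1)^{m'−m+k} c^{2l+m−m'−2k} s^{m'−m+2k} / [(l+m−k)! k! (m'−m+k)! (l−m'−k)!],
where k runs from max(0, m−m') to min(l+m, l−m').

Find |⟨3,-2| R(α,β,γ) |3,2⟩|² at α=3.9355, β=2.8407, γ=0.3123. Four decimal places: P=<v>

First d^3_{-2,2}(β=2.8407), then the phase factors e^{-i(-2)α} and e^{-i(2)γ}:
c=cos(2.8407/2)=0.149879, s=sin(2.8407/2)=0.988704; N=√[1·120·120·1]=120.000000
Admissible k: 4..5 (factorial args all ≥0)
  k=4: (−1)^0·120.0000/(24)·0.1499^2·0.9887^4 = +0.107330
  k=5: (−1)^1·120.0000/(120)·0.1499^0·0.9887^6 = -0.934111
d^3_{-2,2}(2.8407) = +0.107330 -0.934111 = -0.826781
|D^3_{-2,2}|² = |d^3_{-2,2}(β)|² = (-0.826781)² = 0.683567 (the z-rotation phases have unit modulus)

P=0.6836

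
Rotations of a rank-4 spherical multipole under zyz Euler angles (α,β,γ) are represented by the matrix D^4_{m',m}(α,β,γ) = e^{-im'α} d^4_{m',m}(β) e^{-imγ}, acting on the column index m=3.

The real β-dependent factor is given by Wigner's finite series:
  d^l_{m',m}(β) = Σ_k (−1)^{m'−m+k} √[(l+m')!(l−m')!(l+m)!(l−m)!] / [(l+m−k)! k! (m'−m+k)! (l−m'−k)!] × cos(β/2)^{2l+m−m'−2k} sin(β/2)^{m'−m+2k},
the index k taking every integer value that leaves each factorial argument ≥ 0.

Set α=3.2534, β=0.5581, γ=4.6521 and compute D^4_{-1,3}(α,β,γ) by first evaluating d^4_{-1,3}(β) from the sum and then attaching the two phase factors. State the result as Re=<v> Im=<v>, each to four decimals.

Re=-0.0178 Im=0.0592

D^4_{-1,3}(3.2534,0.5581,4.6521) = e^{-i·-1·3.2534}·d^4_{-1,3}(0.5581)·e^{-i·3·4.6521}. Compute d first:
With c≡cos(β/2)=0.961318 and s≡sin(β/2)=0.275443, N=[6·120·5040·1]^{1/2}=1904.940944
The bounds max(0,m−m')=4 and min(l+m,l−m')=5 give 2 terms
  k=4: (−1)^0·1904.9409/(144)·0.9613^4·0.2754^4 = +0.065030
  k=5: (−1)^1·1904.9409/(240)·0.9613^2·0.2754^6 = -0.003203
d^4_{-1,3}(0.5581) = +0.065030 -0.003203 = +0.061826
D = (-0.993756-0.111575i)·(+0.061826)·(+0.179882-0.983688i) = -0.017838+0.059197i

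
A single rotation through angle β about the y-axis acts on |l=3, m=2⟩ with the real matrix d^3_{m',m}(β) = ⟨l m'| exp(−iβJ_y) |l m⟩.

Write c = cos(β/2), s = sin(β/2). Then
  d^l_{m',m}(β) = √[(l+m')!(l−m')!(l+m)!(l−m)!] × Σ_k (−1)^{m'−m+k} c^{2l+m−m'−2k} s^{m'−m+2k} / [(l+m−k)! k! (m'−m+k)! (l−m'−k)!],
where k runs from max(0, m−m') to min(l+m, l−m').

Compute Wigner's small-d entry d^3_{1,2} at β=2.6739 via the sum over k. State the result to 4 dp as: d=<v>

d^3_{1,2}(β=2.6739) via Wigner's sum:
Half-angle: c=0.231721, s=0.972782. N=√(24·2·120·1)=75.894664
k: max(0,(2)−(1))=1 … min(3+(2),3−(1))=2
  k=1: (−1)^0·75.8947/(24)·0.2317^5·0.9728^1 = +0.002055
  k=2: (−1)^1·75.8947/(12)·0.2317^3·0.9728^3 = -0.072439
d^3_{1,2}(2.6739) = +0.002055 -0.072439 = -0.070384

d=-0.0704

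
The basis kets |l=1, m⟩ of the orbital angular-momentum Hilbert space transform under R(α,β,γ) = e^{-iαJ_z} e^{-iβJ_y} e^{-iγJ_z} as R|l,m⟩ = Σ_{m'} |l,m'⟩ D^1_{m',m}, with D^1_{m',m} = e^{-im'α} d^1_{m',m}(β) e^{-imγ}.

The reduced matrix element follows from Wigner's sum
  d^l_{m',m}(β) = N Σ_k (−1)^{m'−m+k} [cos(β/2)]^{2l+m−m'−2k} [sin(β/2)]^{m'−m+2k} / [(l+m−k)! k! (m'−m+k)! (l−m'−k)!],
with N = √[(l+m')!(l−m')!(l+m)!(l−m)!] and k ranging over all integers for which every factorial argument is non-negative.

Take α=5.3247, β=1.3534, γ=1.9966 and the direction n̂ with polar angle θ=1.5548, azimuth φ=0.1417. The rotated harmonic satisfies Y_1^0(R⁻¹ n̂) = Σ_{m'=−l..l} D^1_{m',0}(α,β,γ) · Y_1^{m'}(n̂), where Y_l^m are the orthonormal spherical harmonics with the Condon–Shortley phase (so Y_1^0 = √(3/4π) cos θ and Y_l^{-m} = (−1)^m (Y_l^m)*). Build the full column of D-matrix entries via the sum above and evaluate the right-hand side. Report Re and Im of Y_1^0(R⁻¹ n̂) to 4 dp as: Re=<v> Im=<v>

Need the full column D^1_{m',0} for m'=−1..1 at α=5.3247, β=1.3534, γ=1.9966.
cos(β/2)=0.779643, sin(β/2)=0.626224
d^1_{-1,0}: single k=1 term ⇒ +0.690463;  D = +0.396851-0.565021i
d^1_{0,0}: k∈[0..1] ⇒ +0.607844 -0.392156 = +0.215688;  D = +0.215688+0.000000i
d^1_{1,0}: single k=0 term ⇒ -0.690463;  D = -0.396851-0.565021i
Y_1^{m'}(θ=1.5548,φ=0.1417) and Σ D·Y over m':
  (+0.3969-0.5650i)·(+0.3420-0.0488i)  (+0.2157+0.0000i)·(+0.0078+0.0000i)  (-0.3969-0.5650i)·(-0.3420-0.0488i)
Y_1^0(R⁻¹ n̂) = +0.217991+0.000000i

Re=0.2180 Im=0.0000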